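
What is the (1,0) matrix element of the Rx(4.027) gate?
-0.9036i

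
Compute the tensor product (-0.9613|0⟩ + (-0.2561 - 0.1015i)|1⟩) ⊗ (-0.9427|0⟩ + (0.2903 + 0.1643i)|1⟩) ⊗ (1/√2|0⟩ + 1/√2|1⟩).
0.6408|000⟩ + 0.6408|001⟩ + (-0.1973 - 0.1117i)|010⟩ + (-0.1973 - 0.1117i)|011⟩ + (0.1707 + 0.06766i)|100⟩ + (0.1707 + 0.06766i)|101⟩ + (-0.04078 - 0.05059i)|110⟩ + (-0.04078 - 0.05059i)|111⟩

amp(|b₁b₂…⟩) = product of the factor amplitudes for bits b₁, b₂, …; only kets whose every factor amplitude is nonzero survive.
|000⟩: (-0.9613)(-0.9427)(1/√2) = 0.6408
|001⟩: (-0.9613)(-0.9427)(1/√2) = 0.6408
|010⟩: (-0.9613)(0.2903 + 0.1643i)(1/√2) = (-0.1973 - 0.1117i)
|011⟩: (-0.9613)(0.2903 + 0.1643i)(1/√2) = (-0.1973 - 0.1117i)
|100⟩: (-0.2561 - 0.1015i)(-0.9427)(1/√2) = (0.1707 + 0.06766i)
|101⟩: (-0.2561 - 0.1015i)(-0.9427)(1/√2) = (0.1707 + 0.06766i)
|110⟩: (-0.2561 - 0.1015i)(0.2903 + 0.1643i)(1/√2) = (-0.04078 - 0.05059i)
|111⟩: (-0.2561 - 0.1015i)(0.2903 + 0.1643i)(1/√2) = (-0.04078 - 0.05059i)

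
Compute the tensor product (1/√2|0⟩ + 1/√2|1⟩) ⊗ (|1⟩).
1/√2|01⟩ + 1/√2|11⟩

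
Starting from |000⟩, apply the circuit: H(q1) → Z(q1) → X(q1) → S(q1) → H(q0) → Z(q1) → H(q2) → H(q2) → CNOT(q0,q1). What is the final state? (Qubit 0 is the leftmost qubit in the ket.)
-1/2|000⟩ - (1/2)i|010⟩ - (1/2)i|100⟩ - 1/2|110⟩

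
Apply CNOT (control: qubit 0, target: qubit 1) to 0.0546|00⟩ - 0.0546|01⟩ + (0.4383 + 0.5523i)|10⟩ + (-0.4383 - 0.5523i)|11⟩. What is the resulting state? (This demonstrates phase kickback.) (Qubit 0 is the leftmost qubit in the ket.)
0.0546|00⟩ - 0.0546|01⟩ + (-0.4383 - 0.5523i)|10⟩ + (0.4383 + 0.5523i)|11⟩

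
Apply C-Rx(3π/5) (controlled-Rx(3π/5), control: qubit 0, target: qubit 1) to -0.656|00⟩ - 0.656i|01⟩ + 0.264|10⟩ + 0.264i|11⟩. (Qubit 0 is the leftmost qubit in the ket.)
-0.656|00⟩ - 0.656i|01⟩ + 0.3688|10⟩ - 0.05841i|11⟩

C-Rx(3π/5) leaves the control-|0⟩ kets |00⟩, |01⟩ unchanged and applies Rx(3π/5) to qubit 1 on the control-|1⟩ pair (|10⟩, |11⟩).
Rx(3π/5) = [[cos(θ/2), −i·sin(θ/2)], [−i·sin(θ/2), cos(θ/2)]]; θ = 3π/5, cos(θ/2) ≈ 0.587785, sin(θ/2) ≈ 0.809017.
With a = amp(|10⟩) = 0.264 and b = amp(|11⟩) = 0.264i:
new amp(|10⟩) = (0.587785)·a + (-0.809017i)·b = 0.3688
new amp(|11⟩) = (-0.809017i)·a + (0.587785)·b = -0.05841i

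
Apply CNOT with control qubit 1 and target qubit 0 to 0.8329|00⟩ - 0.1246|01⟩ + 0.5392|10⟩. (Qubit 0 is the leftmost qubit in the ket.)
0.8329|00⟩ + 0.5392|10⟩ - 0.1246|11⟩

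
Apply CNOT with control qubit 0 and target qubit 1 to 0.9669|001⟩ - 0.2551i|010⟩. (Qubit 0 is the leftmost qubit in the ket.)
0.9669|001⟩ - 0.2551i|010⟩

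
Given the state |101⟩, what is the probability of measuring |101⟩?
1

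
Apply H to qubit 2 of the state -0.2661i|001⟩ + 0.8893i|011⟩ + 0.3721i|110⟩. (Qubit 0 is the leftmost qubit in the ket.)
-0.1882i|000⟩ + 0.1882i|001⟩ + 0.6288i|010⟩ - 0.6288i|011⟩ + 0.2631i|110⟩ + 0.2631i|111⟩

H on qubit 2 mixes each pair of kets that differ only in qubit 2: amplitudes (a, b) of (|…0…⟩, |…1…⟩) become ((a + b)/√2, (a − b)/√2). Kets absent from the input have amplitude 0.
(|000⟩, |001⟩): (a, b) = (0, -0.2661i) → (-0.1882i, 0.1882i)
(|010⟩, |011⟩): (a, b) = (0, 0.8893i) → (0.6288i, -0.6288i)
(|110⟩, |111⟩): (a, b) = (0.3721i, 0) → (0.2631i, 0.2631i)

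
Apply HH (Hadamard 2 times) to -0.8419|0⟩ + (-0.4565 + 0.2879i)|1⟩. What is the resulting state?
-0.8419|0⟩ + (-0.4565 + 0.2879i)|1⟩

H² = I, so an even number of Hadamards cancels: H^2 = I and the state is unchanged.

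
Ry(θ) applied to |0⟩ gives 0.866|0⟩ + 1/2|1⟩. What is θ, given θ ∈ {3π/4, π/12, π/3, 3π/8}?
π/3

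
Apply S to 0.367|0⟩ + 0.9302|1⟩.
0.367|0⟩ + 0.9302i|1⟩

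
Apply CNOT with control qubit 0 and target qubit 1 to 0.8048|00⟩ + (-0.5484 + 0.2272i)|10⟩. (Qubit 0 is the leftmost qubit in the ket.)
0.8048|00⟩ + (-0.5484 + 0.2272i)|11⟩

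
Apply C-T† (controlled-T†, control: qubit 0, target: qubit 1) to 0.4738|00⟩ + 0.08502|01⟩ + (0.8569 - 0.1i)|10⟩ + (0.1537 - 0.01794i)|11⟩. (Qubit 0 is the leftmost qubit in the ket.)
0.4738|00⟩ + 0.08502|01⟩ + (0.8569 - 0.1i)|10⟩ + (0.096 - 0.1214i)|11⟩

C-T† leaves the control-|0⟩ kets |00⟩, |01⟩ unchanged and applies T† to qubit 1 on the control-|1⟩ pair (|10⟩, |11⟩).
T† = [[1, 0], [0, (1/√2 - (1/√2)i)]].
With a = amp(|10⟩) = (0.8569 - 0.1i) and b = amp(|11⟩) = (0.1537 - 0.01794i):
new amp(|10⟩) = (1)·a = (0.8569 - 0.1i)
new amp(|11⟩) = (1/√2 - (1/√2)i)·b = (0.096 - 0.1214i)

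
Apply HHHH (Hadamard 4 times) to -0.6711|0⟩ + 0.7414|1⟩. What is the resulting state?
-0.6711|0⟩ + 0.7414|1⟩

H² = I, so an even number of Hadamards cancels: H^4 = I and the state is unchanged.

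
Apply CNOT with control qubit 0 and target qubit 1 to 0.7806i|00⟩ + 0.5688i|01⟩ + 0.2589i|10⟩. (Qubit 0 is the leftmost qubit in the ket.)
0.7806i|00⟩ + 0.5688i|01⟩ + 0.2589i|11⟩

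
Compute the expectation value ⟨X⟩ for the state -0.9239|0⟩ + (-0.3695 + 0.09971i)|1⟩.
0.6828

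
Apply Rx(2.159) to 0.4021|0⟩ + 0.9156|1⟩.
(0.1897 - 0.8073i)|0⟩ + (0.432 - 0.3545i)|1⟩

Rx(2.159) = [[cos(θ/2), −i·sin(θ/2)], [−i·sin(θ/2), cos(θ/2)]]; θ = 2.159, cos(θ/2) ≈ 0.471769, sin(θ/2) ≈ 0.881722.
With a = amp(|0⟩) = 0.4021 and b = amp(|1⟩) = 0.9156:
new amp(|0⟩) = (0.471769)·a + (-0.881722i)·b = (0.1897 - 0.8073i)
new amp(|1⟩) = (-0.881722i)·a + (0.471769)·b = (0.432 - 0.3545i)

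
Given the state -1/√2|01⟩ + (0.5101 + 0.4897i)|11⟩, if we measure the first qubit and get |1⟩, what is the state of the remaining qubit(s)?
(0.7214 + 0.6925i)|1⟩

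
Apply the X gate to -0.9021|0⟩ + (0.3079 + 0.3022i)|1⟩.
(0.3079 + 0.3022i)|0⟩ - 0.9021|1⟩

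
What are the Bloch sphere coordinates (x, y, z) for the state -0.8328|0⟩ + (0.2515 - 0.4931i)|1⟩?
(-0.4189, 0.8213, 0.3872)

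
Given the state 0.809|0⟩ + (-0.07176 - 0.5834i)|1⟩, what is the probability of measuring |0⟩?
0.6545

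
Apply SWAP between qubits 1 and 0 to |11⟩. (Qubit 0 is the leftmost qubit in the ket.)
|11⟩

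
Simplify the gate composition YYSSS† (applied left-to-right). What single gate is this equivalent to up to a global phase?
S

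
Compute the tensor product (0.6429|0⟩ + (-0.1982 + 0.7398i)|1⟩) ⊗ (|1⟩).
0.6429|01⟩ + (-0.1982 + 0.7398i)|11⟩

amp(|b₁b₂…⟩) = product of the factor amplitudes for bits b₁, b₂, …; only kets whose every factor amplitude is nonzero survive.
|01⟩: (0.6429)(1) = 0.6429
|11⟩: (-0.1982 + 0.7398i)(1) = (-0.1982 + 0.7398i)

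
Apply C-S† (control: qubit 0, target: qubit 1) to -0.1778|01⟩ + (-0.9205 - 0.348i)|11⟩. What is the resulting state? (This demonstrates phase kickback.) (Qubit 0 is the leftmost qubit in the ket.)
-0.1778|01⟩ + (-0.348 + 0.9205i)|11⟩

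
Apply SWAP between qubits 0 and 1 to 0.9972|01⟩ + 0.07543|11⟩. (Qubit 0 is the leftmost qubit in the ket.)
0.9972|10⟩ + 0.07543|11⟩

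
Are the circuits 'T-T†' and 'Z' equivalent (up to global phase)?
No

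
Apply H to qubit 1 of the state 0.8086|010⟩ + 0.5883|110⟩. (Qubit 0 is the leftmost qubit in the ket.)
0.5718|000⟩ - 0.5718|010⟩ + 0.416|100⟩ - 0.416|110⟩

H on qubit 1 mixes each pair of kets that differ only in qubit 1: amplitudes (a, b) of (|…0…⟩, |…1…⟩) become ((a + b)/√2, (a − b)/√2). Kets absent from the input have amplitude 0.
(|000⟩, |010⟩): (a, b) = (0, 0.8086) → (0.5718, -0.5718)
(|100⟩, |110⟩): (a, b) = (0, 0.5883) → (0.416, -0.416)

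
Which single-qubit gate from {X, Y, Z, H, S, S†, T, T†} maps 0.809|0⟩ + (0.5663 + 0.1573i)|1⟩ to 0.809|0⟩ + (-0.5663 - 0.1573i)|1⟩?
Z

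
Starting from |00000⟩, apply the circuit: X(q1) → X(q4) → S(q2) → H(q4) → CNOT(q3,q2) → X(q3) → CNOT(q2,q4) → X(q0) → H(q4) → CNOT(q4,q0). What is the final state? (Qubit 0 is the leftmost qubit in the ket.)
|01011⟩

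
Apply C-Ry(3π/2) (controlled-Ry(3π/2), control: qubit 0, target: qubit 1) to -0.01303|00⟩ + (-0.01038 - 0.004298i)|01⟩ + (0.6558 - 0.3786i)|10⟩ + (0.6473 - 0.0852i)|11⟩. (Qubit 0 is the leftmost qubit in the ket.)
-0.01303|00⟩ + (-0.01038 - 0.004298i)|01⟩ + (-0.9214 + 0.328i)|10⟩ + (0.00601 - 0.2075i)|11⟩

C-Ry(3π/2) leaves the control-|0⟩ kets |00⟩, |01⟩ unchanged and applies Ry(3π/2) to qubit 1 on the control-|1⟩ pair (|10⟩, |11⟩).
Ry(3π/2) = [[cos(θ/2), −sin(θ/2)], [sin(θ/2), cos(θ/2)]]; θ = 3π/2, cos(θ/2) ≈ -0.707107, sin(θ/2) ≈ 0.707107.
With a = amp(|10⟩) = (0.6558 - 0.3786i) and b = amp(|11⟩) = (0.6473 - 0.0852i):
new amp(|10⟩) = (-0.707107)·a + (-0.707107)·b = (-0.9214 + 0.328i)
new amp(|11⟩) = (0.707107)·a + (-0.707107)·b = (0.00601 - 0.2075i)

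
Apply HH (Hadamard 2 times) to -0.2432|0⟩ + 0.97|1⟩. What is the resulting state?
-0.2432|0⟩ + 0.97|1⟩

H² = I, so an even number of Hadamards cancels: H^2 = I and the state is unchanged.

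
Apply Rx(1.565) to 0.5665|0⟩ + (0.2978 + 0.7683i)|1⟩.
(0.9434 - 0.21i)|0⟩ + (0.2112 + 0.1454i)|1⟩

Rx(1.565) = [[cos(θ/2), −i·sin(θ/2)], [−i·sin(θ/2), cos(θ/2)]]; θ = 1.565, cos(θ/2) ≈ 0.709153, sin(θ/2) ≈ 0.705055.
With a = amp(|0⟩) = 0.5665 and b = amp(|1⟩) = (0.2978 + 0.7683i):
new amp(|0⟩) = (0.709153)·a + (-0.705055i)·b = (0.9434 - 0.21i)
new amp(|1⟩) = (-0.705055i)·a + (0.709153)·b = (0.2112 + 0.1454i)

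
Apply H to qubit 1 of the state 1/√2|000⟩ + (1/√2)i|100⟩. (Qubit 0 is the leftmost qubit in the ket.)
1/2|000⟩ + 1/2|010⟩ + (1/2)i|100⟩ + (1/2)i|110⟩

H on qubit 1 mixes each pair of kets that differ only in qubit 1: amplitudes (a, b) of (|…0…⟩, |…1…⟩) become ((a + b)/√2, (a − b)/√2). Kets absent from the input have amplitude 0.
(|000⟩, |010⟩): (a, b) = (1/√2, 0) → (1/2, 1/2)
(|100⟩, |110⟩): (a, b) = ((1/√2)i, 0) → ((1/2)i, (1/2)i)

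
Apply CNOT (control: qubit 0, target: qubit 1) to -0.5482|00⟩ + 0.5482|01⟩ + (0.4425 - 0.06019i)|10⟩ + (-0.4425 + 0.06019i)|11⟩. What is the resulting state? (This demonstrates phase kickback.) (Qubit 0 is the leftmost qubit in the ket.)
-0.5482|00⟩ + 0.5482|01⟩ + (-0.4425 + 0.06019i)|10⟩ + (0.4425 - 0.06019i)|11⟩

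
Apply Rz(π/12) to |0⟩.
(0.9914 - 0.1305i)|0⟩

Rz(π/12) = [[e^(−iθ/2), 0], [0, e^(iθ/2)]] with e^(±iθ/2) = cos(θ/2) ± i·sin(θ/2); θ = π/12, cos(θ/2) ≈ 0.991445, sin(θ/2) ≈ 0.130526.
With a = amp(|0⟩) = 1 and b = amp(|1⟩) = 0:
new amp(|0⟩) = (0.991445 - 0.130526i)·a = (0.9914 - 0.1305i)
new amp(|1⟩) = (0.991445 + 0.130526i)·b = 0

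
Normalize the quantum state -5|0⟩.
-|0⟩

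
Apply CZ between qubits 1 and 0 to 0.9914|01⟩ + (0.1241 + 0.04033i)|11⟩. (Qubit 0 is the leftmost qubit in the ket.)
0.9914|01⟩ + (-0.1241 - 0.04033i)|11⟩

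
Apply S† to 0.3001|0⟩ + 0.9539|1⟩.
0.3001|0⟩ - 0.9539i|1⟩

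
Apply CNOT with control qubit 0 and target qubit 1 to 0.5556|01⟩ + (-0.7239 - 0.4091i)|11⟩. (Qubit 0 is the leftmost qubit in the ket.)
0.5556|01⟩ + (-0.7239 - 0.4091i)|10⟩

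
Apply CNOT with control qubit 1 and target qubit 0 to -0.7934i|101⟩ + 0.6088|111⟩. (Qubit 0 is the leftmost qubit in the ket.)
0.6088|011⟩ - 0.7934i|101⟩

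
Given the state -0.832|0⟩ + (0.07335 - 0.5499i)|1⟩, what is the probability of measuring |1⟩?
0.3078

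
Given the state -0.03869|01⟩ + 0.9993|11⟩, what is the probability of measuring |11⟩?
0.9986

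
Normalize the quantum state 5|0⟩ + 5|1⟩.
1/√2|0⟩ + 1/√2|1⟩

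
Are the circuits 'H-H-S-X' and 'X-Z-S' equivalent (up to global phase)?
Yes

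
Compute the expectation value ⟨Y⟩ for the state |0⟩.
0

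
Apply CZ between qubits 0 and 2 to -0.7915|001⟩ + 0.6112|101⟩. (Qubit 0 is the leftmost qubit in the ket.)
-0.7915|001⟩ - 0.6112|101⟩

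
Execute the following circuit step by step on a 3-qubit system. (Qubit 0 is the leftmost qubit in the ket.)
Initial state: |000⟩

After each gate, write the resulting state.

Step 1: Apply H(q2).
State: 1/√2|000⟩ + 1/√2|001⟩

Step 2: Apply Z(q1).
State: 1/√2|000⟩ + 1/√2|001⟩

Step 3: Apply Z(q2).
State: 1/√2|000⟩ - 1/√2|001⟩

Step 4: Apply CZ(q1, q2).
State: 1/√2|000⟩ - 1/√2|001⟩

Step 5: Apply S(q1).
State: 1/√2|000⟩ - 1/√2|001⟩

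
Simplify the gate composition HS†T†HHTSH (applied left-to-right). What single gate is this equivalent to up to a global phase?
I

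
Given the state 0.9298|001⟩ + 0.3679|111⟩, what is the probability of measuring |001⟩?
0.8645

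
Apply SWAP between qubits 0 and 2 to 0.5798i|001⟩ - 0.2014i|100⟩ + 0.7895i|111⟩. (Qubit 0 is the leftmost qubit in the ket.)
-0.2014i|001⟩ + 0.5798i|100⟩ + 0.7895i|111⟩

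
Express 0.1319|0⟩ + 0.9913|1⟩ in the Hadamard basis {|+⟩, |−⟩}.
0.7942|+⟩ - 0.6077|−⟩

With |ψ⟩ = α|0⟩ + β|1⟩, the Hadamard-basis coefficients are ⟨+|ψ⟩ = (α + β)/√2 and ⟨−|ψ⟩ = (α − β)/√2.
Here α = 0.1319, β = 0.9913: (α + β)/√2 = 0.7942, (α − β)/√2 = -0.6077.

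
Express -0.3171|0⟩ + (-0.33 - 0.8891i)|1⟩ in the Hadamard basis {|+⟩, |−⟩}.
(-0.4576 - 0.6287i)|+⟩ + (0.009122 + 0.6287i)|−⟩

With |ψ⟩ = α|0⟩ + β|1⟩, the Hadamard-basis coefficients are ⟨+|ψ⟩ = (α + β)/√2 and ⟨−|ψ⟩ = (α − β)/√2.
Here α = -0.3171, β = (-0.33 - 0.8891i): (α + β)/√2 = (-0.4576 - 0.6287i), (α − β)/√2 = (0.009122 + 0.6287i).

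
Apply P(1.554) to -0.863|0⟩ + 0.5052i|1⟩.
-0.863|0⟩ + (-0.5051 + 0.008485i)|1⟩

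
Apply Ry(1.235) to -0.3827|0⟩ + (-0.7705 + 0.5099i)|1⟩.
(0.1341 - 0.2952i)|0⟩ + (-0.8498 + 0.4157i)|1⟩

Ry(1.235) = [[cos(θ/2), −sin(θ/2)], [sin(θ/2), cos(θ/2)]]; θ = 1.235, cos(θ/2) ≈ 0.815328, sin(θ/2) ≈ 0.578999.
With a = amp(|0⟩) = -0.3827 and b = amp(|1⟩) = (-0.7705 + 0.5099i):
new amp(|0⟩) = (0.815328)·a + (-0.578999)·b = (0.1341 - 0.2952i)
new amp(|1⟩) = (0.578999)·a + (0.815328)·b = (-0.8498 + 0.4157i)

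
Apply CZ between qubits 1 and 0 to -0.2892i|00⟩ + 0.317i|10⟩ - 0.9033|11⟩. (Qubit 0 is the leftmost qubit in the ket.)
-0.2892i|00⟩ + 0.317i|10⟩ + 0.9033|11⟩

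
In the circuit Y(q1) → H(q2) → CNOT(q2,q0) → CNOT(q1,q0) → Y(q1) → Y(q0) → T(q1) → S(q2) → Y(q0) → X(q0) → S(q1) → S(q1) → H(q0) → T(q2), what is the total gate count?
14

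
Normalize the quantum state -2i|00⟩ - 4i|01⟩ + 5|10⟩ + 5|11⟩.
-0.239i|00⟩ - 0.4781i|01⟩ + 0.5976|10⟩ + 0.5976|11⟩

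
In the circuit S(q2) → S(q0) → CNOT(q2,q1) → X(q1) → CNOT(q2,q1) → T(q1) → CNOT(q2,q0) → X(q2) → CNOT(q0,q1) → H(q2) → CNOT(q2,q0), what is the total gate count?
11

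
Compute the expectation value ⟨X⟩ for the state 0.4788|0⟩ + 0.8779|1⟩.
0.8407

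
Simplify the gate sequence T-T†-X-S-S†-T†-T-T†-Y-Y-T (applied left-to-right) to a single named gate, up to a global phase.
X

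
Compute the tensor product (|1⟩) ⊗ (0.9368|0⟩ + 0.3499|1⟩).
0.9368|10⟩ + 0.3499|11⟩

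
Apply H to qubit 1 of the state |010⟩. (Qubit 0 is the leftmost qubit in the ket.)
1/√2|000⟩ - 1/√2|010⟩

H on qubit 1 mixes each pair of kets that differ only in qubit 1: amplitudes (a, b) of (|…0…⟩, |…1…⟩) become ((a + b)/√2, (a − b)/√2). Kets absent from the input have amplitude 0.
(|000⟩, |010⟩): (a, b) = (0, 1) → (1/√2, -1/√2)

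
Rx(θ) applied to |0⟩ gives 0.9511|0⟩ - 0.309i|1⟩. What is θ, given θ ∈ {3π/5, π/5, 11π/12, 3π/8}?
π/5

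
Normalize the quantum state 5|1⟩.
|1⟩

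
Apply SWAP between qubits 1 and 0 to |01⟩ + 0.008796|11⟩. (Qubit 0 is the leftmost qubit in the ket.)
|10⟩ + 0.008796|11⟩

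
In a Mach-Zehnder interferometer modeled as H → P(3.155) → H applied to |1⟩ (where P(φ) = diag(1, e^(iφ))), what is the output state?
(1 + 0.006703i)|0⟩ + (0.00004494 - 0.006703i)|1⟩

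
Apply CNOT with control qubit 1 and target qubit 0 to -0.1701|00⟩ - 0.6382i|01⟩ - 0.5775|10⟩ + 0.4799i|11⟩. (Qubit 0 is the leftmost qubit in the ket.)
-0.1701|00⟩ + 0.4799i|01⟩ - 0.5775|10⟩ - 0.6382i|11⟩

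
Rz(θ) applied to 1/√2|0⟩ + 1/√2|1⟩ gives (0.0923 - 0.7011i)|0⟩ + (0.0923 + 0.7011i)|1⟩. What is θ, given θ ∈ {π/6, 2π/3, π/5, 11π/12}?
11π/12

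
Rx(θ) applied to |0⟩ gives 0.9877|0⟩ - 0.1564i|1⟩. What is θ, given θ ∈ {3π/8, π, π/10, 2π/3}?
π/10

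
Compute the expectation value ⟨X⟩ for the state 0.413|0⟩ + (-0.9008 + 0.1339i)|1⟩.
-0.7441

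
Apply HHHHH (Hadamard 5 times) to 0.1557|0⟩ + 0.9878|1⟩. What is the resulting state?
0.8086|0⟩ - 0.5884|1⟩

H² = I, so H^5 = H: a single Hadamard. With (a, b) = (0.1557, 0.9878), H gives ((a + b)/√2, (a − b)/√2) = (0.8086, -0.5884).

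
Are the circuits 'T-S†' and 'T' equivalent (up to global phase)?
No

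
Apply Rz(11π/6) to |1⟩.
(-0.9659 + 0.2588i)|1⟩

Rz(11π/6) = [[e^(−iθ/2), 0], [0, e^(iθ/2)]] with e^(±iθ/2) = cos(θ/2) ± i·sin(θ/2); θ = 11π/6, cos(θ/2) ≈ -0.965926, sin(θ/2) ≈ 0.258819.
With a = amp(|0⟩) = 0 and b = amp(|1⟩) = 1:
new amp(|0⟩) = (-0.965926 - 0.258819i)·a = 0
new amp(|1⟩) = (-0.965926 + 0.258819i)·b = (-0.9659 + 0.2588i)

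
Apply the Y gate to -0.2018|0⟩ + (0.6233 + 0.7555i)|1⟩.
(0.7555 - 0.6233i)|0⟩ - 0.2018i|1⟩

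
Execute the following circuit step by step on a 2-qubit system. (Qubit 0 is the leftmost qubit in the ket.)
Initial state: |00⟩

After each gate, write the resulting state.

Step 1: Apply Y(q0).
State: i|10⟩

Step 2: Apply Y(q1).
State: -|11⟩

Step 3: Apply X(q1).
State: -|10⟩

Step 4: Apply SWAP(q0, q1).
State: -|01⟩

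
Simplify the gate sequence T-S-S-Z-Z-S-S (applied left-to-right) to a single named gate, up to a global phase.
T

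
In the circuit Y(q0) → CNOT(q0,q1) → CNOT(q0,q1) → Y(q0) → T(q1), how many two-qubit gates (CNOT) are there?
2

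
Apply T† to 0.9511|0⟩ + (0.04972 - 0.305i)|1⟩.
0.9511|0⟩ + (-0.1805 - 0.2508i)|1⟩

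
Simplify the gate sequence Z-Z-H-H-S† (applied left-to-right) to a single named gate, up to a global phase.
S†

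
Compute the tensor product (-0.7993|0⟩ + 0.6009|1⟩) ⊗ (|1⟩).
-0.7993|01⟩ + 0.6009|11⟩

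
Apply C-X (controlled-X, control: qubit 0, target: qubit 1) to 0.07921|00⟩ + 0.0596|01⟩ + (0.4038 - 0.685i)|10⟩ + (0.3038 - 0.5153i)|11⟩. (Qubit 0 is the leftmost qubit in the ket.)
0.07921|00⟩ + 0.0596|01⟩ + (0.3038 - 0.5153i)|10⟩ + (0.4038 - 0.685i)|11⟩

C-X leaves the control-|0⟩ kets |00⟩, |01⟩ unchanged and applies X to qubit 1 on the control-|1⟩ pair (|10⟩, |11⟩).
X = [[0, 1], [1, 0]].
With a = amp(|10⟩) = (0.4038 - 0.685i) and b = amp(|11⟩) = (0.3038 - 0.5153i):
new amp(|10⟩) = (1)·b = (0.3038 - 0.5153i)
new amp(|11⟩) = (1)·a = (0.4038 - 0.685i)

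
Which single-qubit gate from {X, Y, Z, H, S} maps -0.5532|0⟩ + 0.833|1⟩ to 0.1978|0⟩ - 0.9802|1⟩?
H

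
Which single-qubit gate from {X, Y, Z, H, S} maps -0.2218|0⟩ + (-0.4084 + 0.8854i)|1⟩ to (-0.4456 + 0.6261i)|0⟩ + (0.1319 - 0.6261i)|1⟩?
H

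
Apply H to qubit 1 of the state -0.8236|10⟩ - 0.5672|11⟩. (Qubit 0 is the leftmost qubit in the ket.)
-0.9834|10⟩ - 0.1813|11⟩

H on qubit 1 mixes each pair of kets that differ only in qubit 1: amplitudes (a, b) of (|…0…⟩, |…1…⟩) become ((a + b)/√2, (a − b)/√2). Kets absent from the input have amplitude 0.
(|10⟩, |11⟩): (a, b) = (-0.8236, -0.5672) → (-0.9834, -0.1813)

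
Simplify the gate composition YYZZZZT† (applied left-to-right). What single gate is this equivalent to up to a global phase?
T†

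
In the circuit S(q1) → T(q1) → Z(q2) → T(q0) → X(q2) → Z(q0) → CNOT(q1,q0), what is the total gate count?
7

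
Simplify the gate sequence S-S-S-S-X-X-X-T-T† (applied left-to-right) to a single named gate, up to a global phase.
X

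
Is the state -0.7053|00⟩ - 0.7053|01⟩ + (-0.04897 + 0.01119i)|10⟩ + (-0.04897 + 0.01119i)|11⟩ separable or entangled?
Separable

Writing the state as a|00⟩ + b|01⟩ + c|10⟩ + d|11⟩, it is a product state iff ad − bc = 0.
Here (a, b, c, d) = (-0.7053, -0.7053, (-0.04897 + 0.01119i), (-0.04897 + 0.01119i)): ad − bc = (-0.7053)(-0.04897 + 0.01119i) − (-0.7053)(-0.04897 + 0.01119i) = 0, so the state is separable.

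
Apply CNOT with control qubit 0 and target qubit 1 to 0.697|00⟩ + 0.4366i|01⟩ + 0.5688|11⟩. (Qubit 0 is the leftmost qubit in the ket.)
0.697|00⟩ + 0.4366i|01⟩ + 0.5688|10⟩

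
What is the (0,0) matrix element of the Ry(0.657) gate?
0.9465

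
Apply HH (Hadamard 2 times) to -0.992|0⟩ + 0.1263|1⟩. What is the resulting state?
-0.992|0⟩ + 0.1263|1⟩

H² = I, so an even number of Hadamards cancels: H^2 = I and the state is unchanged.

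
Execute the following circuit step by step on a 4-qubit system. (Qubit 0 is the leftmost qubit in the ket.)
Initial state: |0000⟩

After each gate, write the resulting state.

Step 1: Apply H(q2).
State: 1/√2|0000⟩ + 1/√2|0010⟩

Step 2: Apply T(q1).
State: 1/√2|0000⟩ + 1/√2|0010⟩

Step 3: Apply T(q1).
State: 1/√2|0000⟩ + 1/√2|0010⟩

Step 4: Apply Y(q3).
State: (1/√2)i|0001⟩ + (1/√2)i|0011⟩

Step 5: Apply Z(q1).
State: (1/√2)i|0001⟩ + (1/√2)i|0011⟩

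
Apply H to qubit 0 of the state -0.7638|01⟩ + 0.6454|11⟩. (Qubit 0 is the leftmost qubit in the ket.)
-0.08372|01⟩ - 0.9965|11⟩

H on qubit 0 mixes each pair of kets that differ only in qubit 0: amplitudes (a, b) of (|…0…⟩, |…1…⟩) become ((a + b)/√2, (a − b)/√2). Kets absent from the input have amplitude 0.
(|01⟩, |11⟩): (a, b) = (-0.7638, 0.6454) → (-0.08372, -0.9965)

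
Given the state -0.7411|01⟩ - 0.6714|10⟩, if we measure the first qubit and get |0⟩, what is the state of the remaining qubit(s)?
-|1⟩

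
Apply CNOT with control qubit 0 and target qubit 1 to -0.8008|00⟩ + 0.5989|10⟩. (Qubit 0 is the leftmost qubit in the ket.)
-0.8008|00⟩ + 0.5989|11⟩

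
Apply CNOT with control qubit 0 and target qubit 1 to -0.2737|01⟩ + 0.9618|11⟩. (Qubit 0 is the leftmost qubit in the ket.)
-0.2737|01⟩ + 0.9618|10⟩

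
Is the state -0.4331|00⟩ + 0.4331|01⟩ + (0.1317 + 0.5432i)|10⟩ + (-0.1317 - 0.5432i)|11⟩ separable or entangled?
Separable

Writing the state as a|00⟩ + b|01⟩ + c|10⟩ + d|11⟩, it is a product state iff ad − bc = 0.
Here (a, b, c, d) = (-0.4331, 0.4331, (0.1317 + 0.5432i), (-0.1317 - 0.5432i)): ad − bc = (-0.4331)(-0.1317 - 0.5432i) − (0.4331)(0.1317 + 0.5432i) = 0, so the state is separable.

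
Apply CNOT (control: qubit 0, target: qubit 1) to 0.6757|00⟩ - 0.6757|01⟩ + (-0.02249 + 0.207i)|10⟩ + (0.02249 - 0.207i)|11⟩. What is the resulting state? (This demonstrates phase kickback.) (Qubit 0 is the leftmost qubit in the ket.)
0.6757|00⟩ - 0.6757|01⟩ + (0.02249 - 0.207i)|10⟩ + (-0.02249 + 0.207i)|11⟩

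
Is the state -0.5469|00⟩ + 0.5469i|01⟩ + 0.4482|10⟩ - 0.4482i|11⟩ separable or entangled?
Separable

Writing the state as a|00⟩ + b|01⟩ + c|10⟩ + d|11⟩, it is a product state iff ad − bc = 0.
Here (a, b, c, d) = (-0.5469, 0.5469i, 0.4482, -0.4482i): ad − bc = (-0.5469)(-0.4482i) − (0.5469i)(0.4482) = 0, so the state is separable.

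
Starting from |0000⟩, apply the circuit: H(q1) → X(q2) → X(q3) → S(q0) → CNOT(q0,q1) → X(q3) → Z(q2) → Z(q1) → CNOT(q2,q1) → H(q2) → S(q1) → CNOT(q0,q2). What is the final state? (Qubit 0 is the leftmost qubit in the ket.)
1/2|0000⟩ - 1/2|0010⟩ - (1/2)i|0100⟩ + (1/2)i|0110⟩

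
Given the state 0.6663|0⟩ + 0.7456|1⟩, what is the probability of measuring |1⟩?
0.5559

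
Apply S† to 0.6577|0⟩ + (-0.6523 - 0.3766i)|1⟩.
0.6577|0⟩ + (-0.3766 + 0.6523i)|1⟩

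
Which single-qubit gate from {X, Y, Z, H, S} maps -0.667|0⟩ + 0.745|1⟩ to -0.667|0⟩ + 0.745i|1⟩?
S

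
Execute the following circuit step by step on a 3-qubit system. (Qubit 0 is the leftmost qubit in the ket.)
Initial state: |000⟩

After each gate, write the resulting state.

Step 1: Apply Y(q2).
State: i|001⟩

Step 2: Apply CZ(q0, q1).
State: i|001⟩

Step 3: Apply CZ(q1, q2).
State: i|001⟩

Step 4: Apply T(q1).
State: i|001⟩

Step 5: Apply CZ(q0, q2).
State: i|001⟩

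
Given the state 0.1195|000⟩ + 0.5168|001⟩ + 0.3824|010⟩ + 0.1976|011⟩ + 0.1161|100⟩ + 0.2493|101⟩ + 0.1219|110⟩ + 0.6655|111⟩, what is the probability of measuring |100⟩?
0.01348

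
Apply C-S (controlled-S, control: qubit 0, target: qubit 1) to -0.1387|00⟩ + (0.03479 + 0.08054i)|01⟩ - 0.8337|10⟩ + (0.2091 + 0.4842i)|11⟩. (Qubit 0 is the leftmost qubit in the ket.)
-0.1387|00⟩ + (0.03479 + 0.08054i)|01⟩ - 0.8337|10⟩ + (-0.4842 + 0.2091i)|11⟩

C-S leaves the control-|0⟩ kets |00⟩, |01⟩ unchanged and applies S to qubit 1 on the control-|1⟩ pair (|10⟩, |11⟩).
S = [[1, 0], [0, i]].
With a = amp(|10⟩) = -0.8337 and b = amp(|11⟩) = (0.2091 + 0.4842i):
new amp(|10⟩) = (1)·a = -0.8337
new amp(|11⟩) = (i)·b = (-0.4842 + 0.2091i)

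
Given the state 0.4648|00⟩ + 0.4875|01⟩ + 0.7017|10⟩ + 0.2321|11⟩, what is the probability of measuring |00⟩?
0.216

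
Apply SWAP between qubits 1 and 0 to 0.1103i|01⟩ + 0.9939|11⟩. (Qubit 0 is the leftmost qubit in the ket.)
0.1103i|10⟩ + 0.9939|11⟩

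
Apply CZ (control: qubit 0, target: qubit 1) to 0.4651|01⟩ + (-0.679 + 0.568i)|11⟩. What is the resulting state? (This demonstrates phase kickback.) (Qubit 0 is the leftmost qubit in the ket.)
0.4651|01⟩ + (0.679 - 0.568i)|11⟩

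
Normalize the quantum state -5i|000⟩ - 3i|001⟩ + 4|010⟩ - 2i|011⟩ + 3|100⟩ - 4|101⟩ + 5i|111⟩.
-0.4903i|000⟩ - 0.2942i|001⟩ + 0.3922|010⟩ - 0.1961i|011⟩ + 0.2942|100⟩ - 0.3922|101⟩ + 0.4903i|111⟩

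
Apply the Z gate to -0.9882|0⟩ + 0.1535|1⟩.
-0.9882|0⟩ - 0.1535|1⟩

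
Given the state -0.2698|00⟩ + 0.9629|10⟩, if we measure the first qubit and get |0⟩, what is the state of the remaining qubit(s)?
-|0⟩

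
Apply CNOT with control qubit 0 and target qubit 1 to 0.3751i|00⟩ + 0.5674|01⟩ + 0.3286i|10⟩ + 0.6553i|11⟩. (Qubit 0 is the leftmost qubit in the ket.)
0.3751i|00⟩ + 0.5674|01⟩ + 0.6553i|10⟩ + 0.3286i|11⟩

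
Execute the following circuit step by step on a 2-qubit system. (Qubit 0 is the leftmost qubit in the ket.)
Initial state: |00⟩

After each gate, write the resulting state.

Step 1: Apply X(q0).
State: |10⟩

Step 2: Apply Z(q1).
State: |10⟩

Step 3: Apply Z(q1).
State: |10⟩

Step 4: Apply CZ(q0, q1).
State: |10⟩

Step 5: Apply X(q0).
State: |00⟩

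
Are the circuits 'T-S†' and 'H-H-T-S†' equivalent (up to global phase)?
Yes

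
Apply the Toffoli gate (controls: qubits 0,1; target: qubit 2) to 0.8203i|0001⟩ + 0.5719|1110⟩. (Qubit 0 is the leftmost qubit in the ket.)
0.8203i|0001⟩ + 0.5719|1100⟩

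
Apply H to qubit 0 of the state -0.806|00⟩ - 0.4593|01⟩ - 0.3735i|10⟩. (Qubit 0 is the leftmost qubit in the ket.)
(-0.5699 - 0.2641i)|00⟩ - 0.3248|01⟩ + (-0.5699 + 0.2641i)|10⟩ - 0.3248|11⟩

H on qubit 0 mixes each pair of kets that differ only in qubit 0: amplitudes (a, b) of (|…0…⟩, |…1…⟩) become ((a + b)/√2, (a − b)/√2). Kets absent from the input have amplitude 0.
(|00⟩, |10⟩): (a, b) = (-0.806, -0.3735i) → ((-0.5699 - 0.2641i), (-0.5699 + 0.2641i))
(|01⟩, |11⟩): (a, b) = (-0.4593, 0) → (-0.3248, -0.3248)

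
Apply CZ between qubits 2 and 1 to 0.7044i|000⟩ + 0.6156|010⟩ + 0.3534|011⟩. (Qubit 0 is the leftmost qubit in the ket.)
0.7044i|000⟩ + 0.6156|010⟩ - 0.3534|011⟩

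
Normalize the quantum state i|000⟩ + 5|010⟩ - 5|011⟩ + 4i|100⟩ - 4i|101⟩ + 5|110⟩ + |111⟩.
0.09578i|000⟩ + 0.4789|010⟩ - 0.4789|011⟩ + 0.3831i|100⟩ - 0.3831i|101⟩ + 0.4789|110⟩ + 0.09578|111⟩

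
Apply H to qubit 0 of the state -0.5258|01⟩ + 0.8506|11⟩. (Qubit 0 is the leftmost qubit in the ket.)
0.2297|01⟩ - 0.9733|11⟩

H on qubit 0 mixes each pair of kets that differ only in qubit 0: amplitudes (a, b) of (|…0…⟩, |…1…⟩) become ((a + b)/√2, (a − b)/√2). Kets absent from the input have amplitude 0.
(|01⟩, |11⟩): (a, b) = (-0.5258, 0.8506) → (0.2297, -0.9733)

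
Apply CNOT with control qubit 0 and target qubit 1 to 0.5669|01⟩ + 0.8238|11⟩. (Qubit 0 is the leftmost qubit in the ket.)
0.5669|01⟩ + 0.8238|10⟩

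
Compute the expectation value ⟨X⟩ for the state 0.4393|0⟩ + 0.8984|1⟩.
0.7893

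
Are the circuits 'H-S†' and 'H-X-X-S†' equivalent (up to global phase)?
Yes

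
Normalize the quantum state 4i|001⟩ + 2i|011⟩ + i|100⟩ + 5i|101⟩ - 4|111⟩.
0.508i|001⟩ + 0.254i|011⟩ + 0.127i|100⟩ + 0.635i|101⟩ - 0.508|111⟩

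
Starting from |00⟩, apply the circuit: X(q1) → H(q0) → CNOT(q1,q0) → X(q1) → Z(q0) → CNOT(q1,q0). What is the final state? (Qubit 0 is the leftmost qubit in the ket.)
1/√2|00⟩ - 1/√2|10⟩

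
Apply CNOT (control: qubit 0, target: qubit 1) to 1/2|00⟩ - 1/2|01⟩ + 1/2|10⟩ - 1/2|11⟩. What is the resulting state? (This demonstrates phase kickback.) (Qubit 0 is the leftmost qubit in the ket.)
1/2|00⟩ - 1/2|01⟩ - 1/2|10⟩ + 1/2|11⟩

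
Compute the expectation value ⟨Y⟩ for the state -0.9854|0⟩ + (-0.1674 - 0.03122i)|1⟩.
0.06153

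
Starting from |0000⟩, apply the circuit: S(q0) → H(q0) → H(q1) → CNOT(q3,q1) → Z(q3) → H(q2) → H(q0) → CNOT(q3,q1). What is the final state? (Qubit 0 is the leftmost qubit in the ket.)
1/2|0000⟩ + 1/2|0010⟩ + 1/2|0100⟩ + 1/2|0110⟩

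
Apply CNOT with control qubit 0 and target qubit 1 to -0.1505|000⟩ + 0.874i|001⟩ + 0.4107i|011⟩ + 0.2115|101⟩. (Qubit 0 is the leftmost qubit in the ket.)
-0.1505|000⟩ + 0.874i|001⟩ + 0.4107i|011⟩ + 0.2115|111⟩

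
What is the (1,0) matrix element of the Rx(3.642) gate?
-0.9689i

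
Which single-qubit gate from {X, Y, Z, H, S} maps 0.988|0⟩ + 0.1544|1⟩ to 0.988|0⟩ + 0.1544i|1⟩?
S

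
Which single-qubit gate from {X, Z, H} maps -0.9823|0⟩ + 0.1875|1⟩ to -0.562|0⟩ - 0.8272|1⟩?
H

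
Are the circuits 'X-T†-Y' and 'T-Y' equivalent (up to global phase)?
No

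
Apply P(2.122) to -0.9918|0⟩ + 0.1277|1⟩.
-0.9918|0⟩ + (-0.06688 + 0.1088i)|1⟩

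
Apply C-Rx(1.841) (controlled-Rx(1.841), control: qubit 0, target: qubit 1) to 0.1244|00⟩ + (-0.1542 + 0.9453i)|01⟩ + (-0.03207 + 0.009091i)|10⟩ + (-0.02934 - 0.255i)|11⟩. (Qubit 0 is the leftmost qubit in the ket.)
0.1244|00⟩ + (-0.1542 + 0.9453i)|01⟩ + (-0.2224 + 0.02886i)|10⟩ + (-0.01053 - 0.1289i)|11⟩

C-Rx(1.841) leaves the control-|0⟩ kets |00⟩, |01⟩ unchanged and applies Rx(1.841) to qubit 1 on the control-|1⟩ pair (|10⟩, |11⟩).
Rx(1.841) = [[cos(θ/2), −i·sin(θ/2)], [−i·sin(θ/2), cos(θ/2)]]; θ = 1.841, cos(θ/2) ≈ 0.605422, sin(θ/2) ≈ 0.795904.
With a = amp(|10⟩) = (-0.03207 + 0.009091i) and b = amp(|11⟩) = (-0.02934 - 0.255i):
new amp(|10⟩) = (0.605422)·a + (-0.795904i)·b = (-0.2224 + 0.02886i)
new amp(|11⟩) = (-0.795904i)·a + (0.605422)·b = (-0.01053 - 0.1289i)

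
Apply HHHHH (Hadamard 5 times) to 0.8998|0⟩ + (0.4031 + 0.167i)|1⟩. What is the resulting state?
(0.9213 + 0.1181i)|0⟩ + (0.3512 - 0.1181i)|1⟩

H² = I, so H^5 = H: a single Hadamard. With (a, b) = (0.8998, (0.4031 + 0.167i)), H gives ((a + b)/√2, (a − b)/√2) = ((0.9213 + 0.1181i), (0.3512 - 0.1181i)).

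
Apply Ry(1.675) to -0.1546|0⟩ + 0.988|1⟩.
-0.8375|0⟩ + 0.5464|1⟩

Ry(1.675) = [[cos(θ/2), −sin(θ/2)], [sin(θ/2), cos(θ/2)]]; θ = 1.675, cos(θ/2) ≈ 0.669322, sin(θ/2) ≈ 0.742972.
With a = amp(|0⟩) = -0.1546 and b = amp(|1⟩) = 0.988:
new amp(|0⟩) = (0.669322)·a + (-0.742972)·b = -0.8375
new amp(|1⟩) = (0.742972)·a + (0.669322)·b = 0.5464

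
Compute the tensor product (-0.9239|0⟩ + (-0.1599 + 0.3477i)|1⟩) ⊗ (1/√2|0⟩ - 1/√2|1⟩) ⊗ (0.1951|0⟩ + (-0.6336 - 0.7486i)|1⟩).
-0.1275|000⟩ + (0.4139 + 0.4891i)|001⟩ + 0.1275|010⟩ + (-0.4139 - 0.4891i)|011⟩ + (-0.02206 + 0.04797i)|100⟩ + (0.2557 - 0.07114i)|101⟩ + (0.02206 - 0.04797i)|110⟩ + (-0.2557 + 0.07114i)|111⟩

amp(|b₁b₂…⟩) = product of the factor amplitudes for bits b₁, b₂, …; only kets whose every factor amplitude is nonzero survive.
|000⟩: (-0.9239)(1/√2)(0.1951) = -0.1275
|001⟩: (-0.9239)(1/√2)(-0.6336 - 0.7486i) = (0.4139 + 0.4891i)
|010⟩: (-0.9239)(-1/√2)(0.1951) = 0.1275
|011⟩: (-0.9239)(-1/√2)(-0.6336 - 0.7486i) = (-0.4139 - 0.4891i)
|100⟩: (-0.1599 + 0.3477i)(1/√2)(0.1951) = (-0.02206 + 0.04797i)
|101⟩: (-0.1599 + 0.3477i)(1/√2)(-0.6336 - 0.7486i) = (0.2557 - 0.07114i)
|110⟩: (-0.1599 + 0.3477i)(-1/√2)(0.1951) = (0.02206 - 0.04797i)
|111⟩: (-0.1599 + 0.3477i)(-1/√2)(-0.6336 - 0.7486i) = (-0.2557 + 0.07114i)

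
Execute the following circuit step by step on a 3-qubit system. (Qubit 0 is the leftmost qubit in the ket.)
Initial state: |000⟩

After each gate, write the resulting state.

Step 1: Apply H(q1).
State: 1/√2|000⟩ + 1/√2|010⟩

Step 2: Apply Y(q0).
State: (1/√2)i|100⟩ + (1/√2)i|110⟩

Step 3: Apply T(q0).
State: (-1/2 + (1/2)i)|100⟩ + (-1/2 + (1/2)i)|110⟩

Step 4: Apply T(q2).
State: (-1/2 + (1/2)i)|100⟩ + (-1/2 + (1/2)i)|110⟩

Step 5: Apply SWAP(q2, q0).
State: (-1/2 + (1/2)i)|001⟩ + (-1/2 + (1/2)i)|011⟩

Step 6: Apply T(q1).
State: (-1/2 + (1/2)i)|001⟩ - 1/√2|011⟩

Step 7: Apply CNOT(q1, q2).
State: (-1/2 + (1/2)i)|001⟩ - 1/√2|010⟩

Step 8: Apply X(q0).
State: (-1/2 + (1/2)i)|101⟩ - 1/√2|110⟩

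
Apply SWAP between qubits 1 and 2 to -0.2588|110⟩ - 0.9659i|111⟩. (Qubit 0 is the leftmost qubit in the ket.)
-0.2588|101⟩ - 0.9659i|111⟩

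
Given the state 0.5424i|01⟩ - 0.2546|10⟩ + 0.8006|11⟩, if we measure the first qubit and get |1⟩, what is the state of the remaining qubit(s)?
-0.3031|0⟩ + 0.953|1⟩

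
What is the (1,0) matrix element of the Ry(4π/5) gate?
0.9511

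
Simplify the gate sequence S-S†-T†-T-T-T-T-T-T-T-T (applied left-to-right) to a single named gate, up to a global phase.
T†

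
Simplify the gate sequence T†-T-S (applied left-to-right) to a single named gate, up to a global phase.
S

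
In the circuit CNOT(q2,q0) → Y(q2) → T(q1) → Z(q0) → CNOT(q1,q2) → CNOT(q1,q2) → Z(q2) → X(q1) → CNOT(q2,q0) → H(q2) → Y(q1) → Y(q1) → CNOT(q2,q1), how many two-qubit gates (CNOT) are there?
5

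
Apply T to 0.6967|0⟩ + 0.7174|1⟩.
0.6967|0⟩ + (0.5073 + 0.5073i)|1⟩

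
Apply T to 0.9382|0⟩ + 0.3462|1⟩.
0.9382|0⟩ + (0.2448 + 0.2448i)|1⟩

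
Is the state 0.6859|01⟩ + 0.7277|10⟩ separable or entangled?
Entangled

Writing the state as a|00⟩ + b|01⟩ + c|10⟩ + d|11⟩, it is a product state iff ad − bc = 0.
Here (a, b, c, d) = (0, 0.6859, 0.7277, 0): ad − bc = (0)(0) − (0.6859)(0.7277) = -0.4991 ≠ 0, so the state is entangled.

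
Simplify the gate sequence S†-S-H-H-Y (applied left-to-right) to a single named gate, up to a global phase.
Y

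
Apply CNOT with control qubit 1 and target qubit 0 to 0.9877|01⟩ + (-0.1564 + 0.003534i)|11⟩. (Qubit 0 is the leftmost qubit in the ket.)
(-0.1564 + 0.003534i)|01⟩ + 0.9877|11⟩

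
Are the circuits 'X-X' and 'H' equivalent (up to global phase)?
No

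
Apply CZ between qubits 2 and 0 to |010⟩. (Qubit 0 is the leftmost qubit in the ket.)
|010⟩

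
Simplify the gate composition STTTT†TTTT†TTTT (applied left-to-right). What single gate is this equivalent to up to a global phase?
S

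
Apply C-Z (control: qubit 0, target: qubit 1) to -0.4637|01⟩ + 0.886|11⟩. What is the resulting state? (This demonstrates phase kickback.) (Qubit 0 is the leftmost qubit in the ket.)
-0.4637|01⟩ - 0.886|11⟩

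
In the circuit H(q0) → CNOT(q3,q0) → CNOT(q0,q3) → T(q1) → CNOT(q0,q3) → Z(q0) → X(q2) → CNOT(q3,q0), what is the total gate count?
8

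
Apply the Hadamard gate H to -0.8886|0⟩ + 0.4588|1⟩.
-0.3039|0⟩ - 0.9528|1⟩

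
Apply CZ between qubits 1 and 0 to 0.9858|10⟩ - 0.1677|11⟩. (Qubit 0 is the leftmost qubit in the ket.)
0.9858|10⟩ + 0.1677|11⟩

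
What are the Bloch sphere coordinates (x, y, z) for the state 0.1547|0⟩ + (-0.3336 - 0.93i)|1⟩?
(-0.1032, -0.2877, -0.9523)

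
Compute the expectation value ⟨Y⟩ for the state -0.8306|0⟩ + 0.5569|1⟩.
0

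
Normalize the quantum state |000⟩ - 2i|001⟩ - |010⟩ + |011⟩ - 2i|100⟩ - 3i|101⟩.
0.2236|000⟩ - (1/√5)i|001⟩ - 0.2236|010⟩ + 0.2236|011⟩ - (1/√5)i|100⟩ - 0.6708i|101⟩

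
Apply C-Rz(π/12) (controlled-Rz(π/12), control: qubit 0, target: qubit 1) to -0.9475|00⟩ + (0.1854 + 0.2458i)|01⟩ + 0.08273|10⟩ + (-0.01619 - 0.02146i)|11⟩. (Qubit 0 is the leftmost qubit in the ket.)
-0.9475|00⟩ + (0.1854 + 0.2458i)|01⟩ + (0.08202 - 0.0108i)|10⟩ + (-0.01325 - 0.02339i)|11⟩

C-Rz(π/12) leaves the control-|0⟩ kets |00⟩, |01⟩ unchanged and applies Rz(π/12) to qubit 1 on the control-|1⟩ pair (|10⟩, |11⟩).
Rz(π/12) = [[e^(−iθ/2), 0], [0, e^(iθ/2)]] with e^(±iθ/2) = cos(θ/2) ± i·sin(θ/2); θ = π/12, cos(θ/2) ≈ 0.991445, sin(θ/2) ≈ 0.130526.
With a = amp(|10⟩) = 0.08273 and b = amp(|11⟩) = (-0.01619 - 0.02146i):
new amp(|10⟩) = (0.991445 - 0.130526i)·a = (0.08202 - 0.0108i)
new amp(|11⟩) = (0.991445 + 0.130526i)·b = (-0.01325 - 0.02339i)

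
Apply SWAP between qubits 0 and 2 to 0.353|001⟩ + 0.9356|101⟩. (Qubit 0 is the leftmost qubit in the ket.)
0.353|100⟩ + 0.9356|101⟩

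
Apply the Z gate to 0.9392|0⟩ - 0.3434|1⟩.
0.9392|0⟩ + 0.3434|1⟩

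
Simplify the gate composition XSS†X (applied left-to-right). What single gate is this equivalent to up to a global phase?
I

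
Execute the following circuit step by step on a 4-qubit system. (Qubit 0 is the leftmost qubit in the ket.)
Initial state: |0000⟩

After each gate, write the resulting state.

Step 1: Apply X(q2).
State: |0010⟩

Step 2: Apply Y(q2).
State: -i|0000⟩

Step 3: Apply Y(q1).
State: |0100⟩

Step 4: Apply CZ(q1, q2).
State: |0100⟩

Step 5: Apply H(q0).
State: 1/√2|0100⟩ + 1/√2|1100⟩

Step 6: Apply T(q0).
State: 1/√2|0100⟩ + (1/2 + (1/2)i)|1100⟩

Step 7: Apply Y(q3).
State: (1/√2)i|0101⟩ + (-1/2 + (1/2)i)|1101⟩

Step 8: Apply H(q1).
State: (1/2)i|0001⟩ - (1/2)i|0101⟩ + (-1/√8 + (1/√8)i)|1001⟩ + (1/√8 - (1/√8)i)|1101⟩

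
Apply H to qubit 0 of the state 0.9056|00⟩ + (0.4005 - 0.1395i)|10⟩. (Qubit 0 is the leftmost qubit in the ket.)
(0.9236 - 0.09864i)|00⟩ + (0.3572 + 0.09864i)|10⟩

H on qubit 0 mixes each pair of kets that differ only in qubit 0: amplitudes (a, b) of (|…0…⟩, |…1…⟩) become ((a + b)/√2, (a − b)/√2). Kets absent from the input have amplitude 0.
(|00⟩, |10⟩): (a, b) = (0.9056, (0.4005 - 0.1395i)) → ((0.9236 - 0.09864i), (0.3572 + 0.09864i))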